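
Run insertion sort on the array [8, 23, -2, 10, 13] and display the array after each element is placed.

First element 8 is already 'sorted'
Insert 23: shifted 0 elements -> [8, 23, -2, 10, 13]
Insert -2: shifted 2 elements -> [-2, 8, 23, 10, 13]
Insert 10: shifted 1 elements -> [-2, 8, 10, 23, 13]
Insert 13: shifted 1 elements -> [-2, 8, 10, 13, 23]


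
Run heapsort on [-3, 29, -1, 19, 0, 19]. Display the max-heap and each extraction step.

Build heap: [29, 19, 19, -3, 0, -1]
Extract 29: [19, 0, 19, -3, -1, 29]
Extract 19: [19, 0, -1, -3, 19, 29]
Extract 19: [0, -3, -1, 19, 19, 29]
Extract 0: [-1, -3, 0, 19, 19, 29]
Extract -1: [-3, -1, 0, 19, 19, 29]


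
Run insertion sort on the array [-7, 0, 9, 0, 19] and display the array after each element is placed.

First element -7 is already 'sorted'
Insert 0: shifted 0 elements -> [-7, 0, 9, 0, 19]
Insert 9: shifted 0 elements -> [-7, 0, 9, 0, 19]
Insert 0: shifted 1 elements -> [-7, 0, 0, 9, 19]
Insert 19: shifted 0 elements -> [-7, 0, 0, 9, 19]


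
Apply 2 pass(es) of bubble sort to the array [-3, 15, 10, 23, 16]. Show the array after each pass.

After pass 1: [-3, 10, 15, 16, 23] (2 swaps)
After pass 2: [-3, 10, 15, 16, 23] (0 swaps)
Total swaps: 2


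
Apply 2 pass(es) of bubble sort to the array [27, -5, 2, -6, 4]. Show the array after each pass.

After pass 1: [-5, 2, -6, 4, 27] (4 swaps)
After pass 2: [-5, -6, 2, 4, 27] (1 swaps)
Total swaps: 5


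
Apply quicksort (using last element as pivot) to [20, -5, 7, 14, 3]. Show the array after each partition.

Partition 1: pivot=3 at index 1 -> [-5, 3, 7, 14, 20]
Partition 2: pivot=20 at index 4 -> [-5, 3, 7, 14, 20]
Partition 3: pivot=14 at index 3 -> [-5, 3, 7, 14, 20]


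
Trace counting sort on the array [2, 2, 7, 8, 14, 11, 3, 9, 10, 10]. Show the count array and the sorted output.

Count array: [0, 0, 2, 1, 0, 0, 0, 1, 1, 1, 2, 1, 0, 0, 1]
(count[i] = number of elements equal to i)
Cumulative count: [0, 0, 2, 3, 3, 3, 3, 4, 5, 6, 8, 9, 9, 9, 10]
Sorted: [2, 2, 3, 7, 8, 9, 10, 10, 11, 14]


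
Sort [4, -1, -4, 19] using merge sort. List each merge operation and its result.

Divide and conquer:
  Merge [4] + [-1] -> [-1, 4]
  Merge [-4] + [19] -> [-4, 19]
  Merge [-1, 4] + [-4, 19] -> [-4, -1, 4, 19]


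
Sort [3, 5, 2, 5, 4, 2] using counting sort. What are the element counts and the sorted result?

Count array: [0, 0, 2, 1, 1, 2]
(count[i] = number of elements equal to i)
Cumulative count: [0, 0, 2, 3, 4, 6]
Sorted: [2, 2, 3, 4, 5, 5]


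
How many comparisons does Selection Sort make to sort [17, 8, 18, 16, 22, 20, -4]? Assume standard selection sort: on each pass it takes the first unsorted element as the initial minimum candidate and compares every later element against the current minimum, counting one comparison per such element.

Pass 1: scan indices 1..6 for the minimum = 6 comparison(s); min is -4, place at index 0 -> [-4, 8, 18, 16, 22, 20, 17]
Pass 2: scan indices 2..6 for the minimum = 5 comparison(s); min is 8, place at index 1 -> [-4, 8, 18, 16, 22, 20, 17]
Pass 3: scan indices 3..6 for the minimum = 4 comparison(s); min is 16, place at index 2 -> [-4, 8, 16, 18, 22, 20, 17]
Pass 4: scan indices 4..6 for the minimum = 3 comparison(s); min is 17, place at index 3 -> [-4, 8, 16, 17, 22, 20, 18]
Pass 5: scan indices 5..6 for the minimum = 2 comparison(s); min is 18, place at index 4 -> [-4, 8, 16, 17, 18, 20, 22]
Pass 6: scan indices 6..6 for the minimum = 1 comparison(s); min is 20, place at index 5 -> [-4, 8, 16, 17, 18, 20, 22]
Selection sort always scans the whole unsorted suffix, so the count is (n-1) + (n-2) + ... + 1 = n(n-1)/2 = 7*6/2 = 21 regardless of the input order.
Total comparisons: 6 + 5 + 4 + 3 + 2 + 1 = 21


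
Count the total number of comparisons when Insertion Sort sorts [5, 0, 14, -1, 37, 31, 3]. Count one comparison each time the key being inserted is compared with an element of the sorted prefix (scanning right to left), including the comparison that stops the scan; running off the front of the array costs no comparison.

Insert 0: 5 > 0 (shift), reached front = 1 comparison(s) -> [0, 5, 14, -1, 37, 31, 3]
Insert 14: 5 <= 14 (stop) = 1 comparison(s) -> [0, 5, 14, -1, 37, 31, 3]
Insert -1: 14 > -1 (shift), 5 > -1 (shift), 0 > -1 (shift), reached front = 3 comparison(s) -> [-1, 0, 5, 14, 37, 31, 3]
Insert 37: 14 <= 37 (stop) = 1 comparison(s) -> [-1, 0, 5, 14, 37, 31, 3]
Insert 31: 37 > 31 (shift), 14 <= 31 (stop) = 2 comparison(s) -> [-1, 0, 5, 14, 31, 37, 3]
Insert 3: 37 > 3 (shift), 31 > 3 (shift), 14 > 3 (shift), 5 > 3 (shift), 0 <= 3 (stop) = 5 comparison(s) -> [-1, 0, 3, 5, 14, 31, 37]
Total comparisons: 1 + 1 + 3 + 1 + 2 + 5 = 13


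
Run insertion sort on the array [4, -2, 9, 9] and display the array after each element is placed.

First element 4 is already 'sorted'
Insert -2: shifted 1 elements -> [-2, 4, 9, 9]
Insert 9: shifted 0 elements -> [-2, 4, 9, 9]
Insert 9: shifted 0 elements -> [-2, 4, 9, 9]


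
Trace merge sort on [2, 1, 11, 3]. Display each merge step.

Divide and conquer:
  Merge [2] + [1] -> [1, 2]
  Merge [11] + [3] -> [3, 11]
  Merge [1, 2] + [3, 11] -> [1, 2, 3, 11]


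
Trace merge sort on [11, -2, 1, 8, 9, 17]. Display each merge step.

Divide and conquer:
  Merge [-2] + [1] -> [-2, 1]
  Merge [11] + [-2, 1] -> [-2, 1, 11]
  Merge [9] + [17] -> [9, 17]
  Merge [8] + [9, 17] -> [8, 9, 17]
  Merge [-2, 1, 11] + [8, 9, 17] -> [-2, 1, 8, 9, 11, 17]


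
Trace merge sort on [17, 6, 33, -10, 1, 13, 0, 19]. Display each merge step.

Divide and conquer:
  Merge [17] + [6] -> [6, 17]
  Merge [33] + [-10] -> [-10, 33]
  Merge [6, 17] + [-10, 33] -> [-10, 6, 17, 33]
  Merge [1] + [13] -> [1, 13]
  Merge [0] + [19] -> [0, 19]
  Merge [1, 13] + [0, 19] -> [0, 1, 13, 19]
  Merge [-10, 6, 17, 33] + [0, 1, 13, 19] -> [-10, 0, 1, 6, 13, 17, 19, 33]


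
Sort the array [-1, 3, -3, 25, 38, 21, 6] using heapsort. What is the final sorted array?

Build heap: [38, 25, 21, -1, 3, -3, 6]
Extract 38: [25, 6, 21, -1, 3, -3, 38]
Extract 25: [21, 6, -3, -1, 3, 25, 38]
Extract 21: [6, 3, -3, -1, 21, 25, 38]
Extract 6: [3, -1, -3, 6, 21, 25, 38]
Extract 3: [-1, -3, 3, 6, 21, 25, 38]
Extract -1: [-3, -1, 3, 6, 21, 25, 38]


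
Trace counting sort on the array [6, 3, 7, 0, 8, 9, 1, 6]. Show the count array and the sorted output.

Count array: [1, 1, 0, 1, 0, 0, 2, 1, 1, 1]
(count[i] = number of elements equal to i)
Cumulative count: [1, 2, 2, 3, 3, 3, 5, 6, 7, 8]
Sorted: [0, 1, 3, 6, 6, 7, 8, 9]


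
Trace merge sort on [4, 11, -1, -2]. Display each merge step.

Divide and conquer:
  Merge [4] + [11] -> [4, 11]
  Merge [-1] + [-2] -> [-2, -1]
  Merge [4, 11] + [-2, -1] -> [-2, -1, 4, 11]


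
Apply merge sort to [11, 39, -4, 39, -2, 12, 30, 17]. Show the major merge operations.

Divide and conquer:
  Merge [11] + [39] -> [11, 39]
  Merge [-4] + [39] -> [-4, 39]
  Merge [11, 39] + [-4, 39] -> [-4, 11, 39, 39]
  Merge [-2] + [12] -> [-2, 12]
  Merge [30] + [17] -> [17, 30]
  Merge [-2, 12] + [17, 30] -> [-2, 12, 17, 30]
  Merge [-4, 11, 39, 39] + [-2, 12, 17, 30] -> [-4, -2, 11, 12, 17, 30, 39, 39]


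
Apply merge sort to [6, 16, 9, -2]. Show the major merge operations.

Divide and conquer:
  Merge [6] + [16] -> [6, 16]
  Merge [9] + [-2] -> [-2, 9]
  Merge [6, 16] + [-2, 9] -> [-2, 6, 9, 16]


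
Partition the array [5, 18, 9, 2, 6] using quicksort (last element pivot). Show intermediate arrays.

Partition 1: pivot=6 at index 2 -> [5, 2, 6, 18, 9]
Partition 2: pivot=2 at index 0 -> [2, 5, 6, 18, 9]
Partition 3: pivot=9 at index 3 -> [2, 5, 6, 9, 18]


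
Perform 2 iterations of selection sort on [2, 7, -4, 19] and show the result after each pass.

Pass 1: Select minimum -4 at index 2, swap -> [-4, 7, 2, 19]
Pass 2: Select minimum 2 at index 2, swap -> [-4, 2, 7, 19]


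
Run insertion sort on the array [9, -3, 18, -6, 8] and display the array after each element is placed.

First element 9 is already 'sorted'
Insert -3: shifted 1 elements -> [-3, 9, 18, -6, 8]
Insert 18: shifted 0 elements -> [-3, 9, 18, -6, 8]
Insert -6: shifted 3 elements -> [-6, -3, 9, 18, 8]
Insert 8: shifted 2 elements -> [-6, -3, 8, 9, 18]


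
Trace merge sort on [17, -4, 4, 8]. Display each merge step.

Divide and conquer:
  Merge [17] + [-4] -> [-4, 17]
  Merge [4] + [8] -> [4, 8]
  Merge [-4, 17] + [4, 8] -> [-4, 4, 8, 17]


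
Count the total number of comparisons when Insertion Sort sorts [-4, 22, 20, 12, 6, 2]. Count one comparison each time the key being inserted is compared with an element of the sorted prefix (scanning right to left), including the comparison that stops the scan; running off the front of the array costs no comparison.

Insert 22: -4 <= 22 (stop) = 1 comparison(s) -> [-4, 22, 20, 12, 6, 2]
Insert 20: 22 > 20 (shift), -4 <= 20 (stop) = 2 comparison(s) -> [-4, 20, 22, 12, 6, 2]
Insert 12: 22 > 12 (shift), 20 > 12 (shift), -4 <= 12 (stop) = 3 comparison(s) -> [-4, 12, 20, 22, 6, 2]
Insert 6: 22 > 6 (shift), 20 > 6 (shift), 12 > 6 (shift), -4 <= 6 (stop) = 4 comparison(s) -> [-4, 6, 12, 20, 22, 2]
Insert 2: 22 > 2 (shift), 20 > 2 (shift), 12 > 2 (shift), 6 > 2 (shift), -4 <= 2 (stop) = 5 comparison(s) -> [-4, 2, 6, 12, 20, 22]
Total comparisons: 1 + 2 + 3 + 4 + 5 = 15


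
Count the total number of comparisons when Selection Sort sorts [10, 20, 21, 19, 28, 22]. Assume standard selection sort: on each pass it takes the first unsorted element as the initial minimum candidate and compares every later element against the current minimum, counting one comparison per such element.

Pass 1: scan indices 1..5 for the minimum = 5 comparison(s); min is 10, place at index 0 -> [10, 20, 21, 19, 28, 22]
Pass 2: scan indices 2..5 for the minimum = 4 comparison(s); min is 19, place at index 1 -> [10, 19, 21, 20, 28, 22]
Pass 3: scan indices 3..5 for the minimum = 3 comparison(s); min is 20, place at index 2 -> [10, 19, 20, 21, 28, 22]
Pass 4: scan indices 4..5 for the minimum = 2 comparison(s); min is 21, place at index 3 -> [10, 19, 20, 21, 28, 22]
Pass 5: scan indices 5..5 for the minimum = 1 comparison(s); min is 22, place at index 4 -> [10, 19, 20, 21, 22, 28]
Selection sort always scans the whole unsorted suffix, so the count is (n-1) + (n-2) + ... + 1 = n(n-1)/2 = 6*5/2 = 15 regardless of the input order.
Total comparisons: 5 + 4 + 3 + 2 + 1 = 15


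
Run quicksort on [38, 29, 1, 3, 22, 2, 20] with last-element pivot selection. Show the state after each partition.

Partition 1: pivot=20 at index 3 -> [1, 3, 2, 20, 22, 38, 29]
Partition 2: pivot=2 at index 1 -> [1, 2, 3, 20, 22, 38, 29]
Partition 3: pivot=29 at index 5 -> [1, 2, 3, 20, 22, 29, 38]


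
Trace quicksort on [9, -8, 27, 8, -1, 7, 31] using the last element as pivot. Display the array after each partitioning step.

Partition 1: pivot=31 at index 6 -> [9, -8, 27, 8, -1, 7, 31]
Partition 2: pivot=7 at index 2 -> [-8, -1, 7, 8, 9, 27, 31]
Partition 3: pivot=-1 at index 1 -> [-8, -1, 7, 8, 9, 27, 31]
Partition 4: pivot=27 at index 5 -> [-8, -1, 7, 8, 9, 27, 31]
Partition 5: pivot=9 at index 4 -> [-8, -1, 7, 8, 9, 27, 31]


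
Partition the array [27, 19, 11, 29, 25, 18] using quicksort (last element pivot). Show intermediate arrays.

Partition 1: pivot=18 at index 1 -> [11, 18, 27, 29, 25, 19]
Partition 2: pivot=19 at index 2 -> [11, 18, 19, 29, 25, 27]
Partition 3: pivot=27 at index 4 -> [11, 18, 19, 25, 27, 29]


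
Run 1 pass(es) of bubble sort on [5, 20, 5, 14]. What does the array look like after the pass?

After pass 1: [5, 5, 14, 20] (2 swaps)
Total swaps: 2


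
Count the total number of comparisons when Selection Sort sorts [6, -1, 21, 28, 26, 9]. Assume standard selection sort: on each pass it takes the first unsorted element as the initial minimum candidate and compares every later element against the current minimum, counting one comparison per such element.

Pass 1: scan indices 1..5 for the minimum = 5 comparison(s); min is -1, place at index 0 -> [-1, 6, 21, 28, 26, 9]
Pass 2: scan indices 2..5 for the minimum = 4 comparison(s); min is 6, place at index 1 -> [-1, 6, 21, 28, 26, 9]
Pass 3: scan indices 3..5 for the minimum = 3 comparison(s); min is 9, place at index 2 -> [-1, 6, 9, 28, 26, 21]
Pass 4: scan indices 4..5 for the minimum = 2 comparison(s); min is 21, place at index 3 -> [-1, 6, 9, 21, 26, 28]
Pass 5: scan indices 5..5 for the minimum = 1 comparison(s); min is 26, place at index 4 -> [-1, 6, 9, 21, 26, 28]
Selection sort always scans the whole unsorted suffix, so the count is (n-1) + (n-2) + ... + 1 = n(n-1)/2 = 6*5/2 = 15 regardless of the input order.
Total comparisons: 5 + 4 + 3 + 2 + 1 = 15


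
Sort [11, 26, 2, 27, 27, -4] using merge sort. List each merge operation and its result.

Divide and conquer:
  Merge [26] + [2] -> [2, 26]
  Merge [11] + [2, 26] -> [2, 11, 26]
  Merge [27] + [-4] -> [-4, 27]
  Merge [27] + [-4, 27] -> [-4, 27, 27]
  Merge [2, 11, 26] + [-4, 27, 27] -> [-4, 2, 11, 26, 27, 27]


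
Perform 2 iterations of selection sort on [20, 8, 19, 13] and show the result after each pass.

Pass 1: Select minimum 8 at index 1, swap -> [8, 20, 19, 13]
Pass 2: Select minimum 13 at index 3, swap -> [8, 13, 19, 20]


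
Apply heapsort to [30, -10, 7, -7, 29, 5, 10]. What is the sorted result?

Build heap: [30, 29, 10, -7, -10, 5, 7]
Extract 30: [29, 7, 10, -7, -10, 5, 30]
Extract 29: [10, 7, 5, -7, -10, 29, 30]
Extract 10: [7, -7, 5, -10, 10, 29, 30]
Extract 7: [5, -7, -10, 7, 10, 29, 30]
Extract 5: [-7, -10, 5, 7, 10, 29, 30]
Extract -7: [-10, -7, 5, 7, 10, 29, 30]


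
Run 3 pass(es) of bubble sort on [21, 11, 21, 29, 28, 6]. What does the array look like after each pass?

After pass 1: [11, 21, 21, 28, 6, 29] (3 swaps)
After pass 2: [11, 21, 21, 6, 28, 29] (1 swaps)
After pass 3: [11, 21, 6, 21, 28, 29] (1 swaps)
Total swaps: 5


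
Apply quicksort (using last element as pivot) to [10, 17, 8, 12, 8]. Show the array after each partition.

Partition 1: pivot=8 at index 1 -> [8, 8, 10, 12, 17]
Partition 2: pivot=17 at index 4 -> [8, 8, 10, 12, 17]
Partition 3: pivot=12 at index 3 -> [8, 8, 10, 12, 17]


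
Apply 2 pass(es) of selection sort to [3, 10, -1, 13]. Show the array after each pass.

Pass 1: Select minimum -1 at index 2, swap -> [-1, 10, 3, 13]
Pass 2: Select minimum 3 at index 2, swap -> [-1, 3, 10, 13]


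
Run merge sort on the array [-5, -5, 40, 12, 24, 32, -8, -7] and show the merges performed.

Divide and conquer:
  Merge [-5] + [-5] -> [-5, -5]
  Merge [40] + [12] -> [12, 40]
  Merge [-5, -5] + [12, 40] -> [-5, -5, 12, 40]
  Merge [24] + [32] -> [24, 32]
  Merge [-8] + [-7] -> [-8, -7]
  Merge [24, 32] + [-8, -7] -> [-8, -7, 24, 32]
  Merge [-5, -5, 12, 40] + [-8, -7, 24, 32] -> [-8, -7, -5, -5, 12, 24, 32, 40]


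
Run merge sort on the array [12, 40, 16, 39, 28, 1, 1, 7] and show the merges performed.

Divide and conquer:
  Merge [12] + [40] -> [12, 40]
  Merge [16] + [39] -> [16, 39]
  Merge [12, 40] + [16, 39] -> [12, 16, 39, 40]
  Merge [28] + [1] -> [1, 28]
  Merge [1] + [7] -> [1, 7]
  Merge [1, 28] + [1, 7] -> [1, 1, 7, 28]
  Merge [12, 16, 39, 40] + [1, 1, 7, 28] -> [1, 1, 7, 12, 16, 28, 39, 40]


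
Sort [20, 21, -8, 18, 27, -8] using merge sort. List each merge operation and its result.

Divide and conquer:
  Merge [21] + [-8] -> [-8, 21]
  Merge [20] + [-8, 21] -> [-8, 20, 21]
  Merge [27] + [-8] -> [-8, 27]
  Merge [18] + [-8, 27] -> [-8, 18, 27]
  Merge [-8, 20, 21] + [-8, 18, 27] -> [-8, -8, 18, 20, 21, 27]


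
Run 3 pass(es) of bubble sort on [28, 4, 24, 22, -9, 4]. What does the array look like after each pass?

After pass 1: [4, 24, 22, -9, 4, 28] (5 swaps)
After pass 2: [4, 22, -9, 4, 24, 28] (3 swaps)
After pass 3: [4, -9, 4, 22, 24, 28] (2 swaps)
Total swaps: 10


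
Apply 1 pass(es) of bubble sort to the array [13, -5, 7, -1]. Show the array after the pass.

After pass 1: [-5, 7, -1, 13] (3 swaps)
Total swaps: 3


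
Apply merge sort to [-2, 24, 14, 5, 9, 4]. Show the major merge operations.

Divide and conquer:
  Merge [24] + [14] -> [14, 24]
  Merge [-2] + [14, 24] -> [-2, 14, 24]
  Merge [9] + [4] -> [4, 9]
  Merge [5] + [4, 9] -> [4, 5, 9]
  Merge [-2, 14, 24] + [4, 5, 9] -> [-2, 4, 5, 9, 14, 24]


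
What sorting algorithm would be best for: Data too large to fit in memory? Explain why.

Best choice: External merge sort
Reason: Minimizes disk I/O by sequential reads/writes


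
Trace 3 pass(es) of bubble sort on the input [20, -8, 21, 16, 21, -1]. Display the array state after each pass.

After pass 1: [-8, 20, 16, 21, -1, 21] (3 swaps)
After pass 2: [-8, 16, 20, -1, 21, 21] (2 swaps)
After pass 3: [-8, 16, -1, 20, 21, 21] (1 swaps)
Total swaps: 6


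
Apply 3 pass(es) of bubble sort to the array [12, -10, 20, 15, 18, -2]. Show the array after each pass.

After pass 1: [-10, 12, 15, 18, -2, 20] (4 swaps)
After pass 2: [-10, 12, 15, -2, 18, 20] (1 swaps)
After pass 3: [-10, 12, -2, 15, 18, 20] (1 swaps)
Total swaps: 6


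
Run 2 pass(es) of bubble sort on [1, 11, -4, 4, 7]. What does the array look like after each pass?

After pass 1: [1, -4, 4, 7, 11] (3 swaps)
After pass 2: [-4, 1, 4, 7, 11] (1 swaps)
Total swaps: 4


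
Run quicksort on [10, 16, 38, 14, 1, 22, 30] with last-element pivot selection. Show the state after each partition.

Partition 1: pivot=30 at index 5 -> [10, 16, 14, 1, 22, 30, 38]
Partition 2: pivot=22 at index 4 -> [10, 16, 14, 1, 22, 30, 38]
Partition 3: pivot=1 at index 0 -> [1, 16, 14, 10, 22, 30, 38]
Partition 4: pivot=10 at index 1 -> [1, 10, 14, 16, 22, 30, 38]
Partition 5: pivot=16 at index 3 -> [1, 10, 14, 16, 22, 30, 38]


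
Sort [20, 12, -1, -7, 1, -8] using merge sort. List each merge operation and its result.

Divide and conquer:
  Merge [12] + [-1] -> [-1, 12]
  Merge [20] + [-1, 12] -> [-1, 12, 20]
  Merge [1] + [-8] -> [-8, 1]
  Merge [-7] + [-8, 1] -> [-8, -7, 1]
  Merge [-1, 12, 20] + [-8, -7, 1] -> [-8, -7, -1, 1, 12, 20]


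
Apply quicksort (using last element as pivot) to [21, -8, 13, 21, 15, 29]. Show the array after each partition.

Partition 1: pivot=29 at index 5 -> [21, -8, 13, 21, 15, 29]
Partition 2: pivot=15 at index 2 -> [-8, 13, 15, 21, 21, 29]
Partition 3: pivot=13 at index 1 -> [-8, 13, 15, 21, 21, 29]
Partition 4: pivot=21 at index 4 -> [-8, 13, 15, 21, 21, 29]


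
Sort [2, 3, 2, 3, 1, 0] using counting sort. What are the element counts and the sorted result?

Count array: [1, 1, 2, 2]
(count[i] = number of elements equal to i)
Cumulative count: [1, 2, 4, 6]
Sorted: [0, 1, 2, 2, 3, 3]


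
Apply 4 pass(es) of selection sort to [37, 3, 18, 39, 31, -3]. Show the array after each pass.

Pass 1: Select minimum -3 at index 5, swap -> [-3, 3, 18, 39, 31, 37]
Pass 2: Select minimum 3 at index 1, swap -> [-3, 3, 18, 39, 31, 37]
Pass 3: Select minimum 18 at index 2, swap -> [-3, 3, 18, 39, 31, 37]
Pass 4: Select minimum 31 at index 4, swap -> [-3, 3, 18, 31, 39, 37]


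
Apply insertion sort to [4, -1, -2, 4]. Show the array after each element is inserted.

First element 4 is already 'sorted'
Insert -1: shifted 1 elements -> [-1, 4, -2, 4]
Insert -2: shifted 2 elements -> [-2, -1, 4, 4]
Insert 4: shifted 0 elements -> [-2, -1, 4, 4]


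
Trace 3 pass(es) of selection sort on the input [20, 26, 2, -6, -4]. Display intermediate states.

Pass 1: Select minimum -6 at index 3, swap -> [-6, 26, 2, 20, -4]
Pass 2: Select minimum -4 at index 4, swap -> [-6, -4, 2, 20, 26]
Pass 3: Select minimum 2 at index 2, swap -> [-6, -4, 2, 20, 26]


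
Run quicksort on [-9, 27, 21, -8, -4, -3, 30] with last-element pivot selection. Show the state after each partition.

Partition 1: pivot=30 at index 6 -> [-9, 27, 21, -8, -4, -3, 30]
Partition 2: pivot=-3 at index 3 -> [-9, -8, -4, -3, 21, 27, 30]
Partition 3: pivot=-4 at index 2 -> [-9, -8, -4, -3, 21, 27, 30]
Partition 4: pivot=-8 at index 1 -> [-9, -8, -4, -3, 21, 27, 30]
Partition 5: pivot=27 at index 5 -> [-9, -8, -4, -3, 21, 27, 30]


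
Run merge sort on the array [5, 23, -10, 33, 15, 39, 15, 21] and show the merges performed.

Divide and conquer:
  Merge [5] + [23] -> [5, 23]
  Merge [-10] + [33] -> [-10, 33]
  Merge [5, 23] + [-10, 33] -> [-10, 5, 23, 33]
  Merge [15] + [39] -> [15, 39]
  Merge [15] + [21] -> [15, 21]
  Merge [15, 39] + [15, 21] -> [15, 15, 21, 39]
  Merge [-10, 5, 23, 33] + [15, 15, 21, 39] -> [-10, 5, 15, 15, 21, 23, 33, 39]


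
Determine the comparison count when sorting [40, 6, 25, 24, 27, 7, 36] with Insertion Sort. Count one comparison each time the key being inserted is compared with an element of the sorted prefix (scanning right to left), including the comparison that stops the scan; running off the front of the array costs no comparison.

Insert 6: 40 > 6 (shift), reached front = 1 comparison(s) -> [6, 40, 25, 24, 27, 7, 36]
Insert 25: 40 > 25 (shift), 6 <= 25 (stop) = 2 comparison(s) -> [6, 25, 40, 24, 27, 7, 36]
Insert 24: 40 > 24 (shift), 25 > 24 (shift), 6 <= 24 (stop) = 3 comparison(s) -> [6, 24, 25, 40, 27, 7, 36]
Insert 27: 40 > 27 (shift), 25 <= 27 (stop) = 2 comparison(s) -> [6, 24, 25, 27, 40, 7, 36]
Insert 7: 40 > 7 (shift), 27 > 7 (shift), 25 > 7 (shift), 24 > 7 (shift), 6 <= 7 (stop) = 5 comparison(s) -> [6, 7, 24, 25, 27, 40, 36]
Insert 36: 40 > 36 (shift), 27 <= 36 (stop) = 2 comparison(s) -> [6, 7, 24, 25, 27, 36, 40]
Total comparisons: 1 + 2 + 3 + 2 + 5 + 2 = 15


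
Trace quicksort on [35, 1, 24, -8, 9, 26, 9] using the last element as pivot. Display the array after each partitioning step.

Partition 1: pivot=9 at index 3 -> [1, -8, 9, 9, 24, 26, 35]
Partition 2: pivot=9 at index 2 -> [1, -8, 9, 9, 24, 26, 35]
Partition 3: pivot=-8 at index 0 -> [-8, 1, 9, 9, 24, 26, 35]
Partition 4: pivot=35 at index 6 -> [-8, 1, 9, 9, 24, 26, 35]
Partition 5: pivot=26 at index 5 -> [-8, 1, 9, 9, 24, 26, 35]


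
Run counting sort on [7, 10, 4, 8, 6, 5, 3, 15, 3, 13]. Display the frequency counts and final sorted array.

Count array: [0, 0, 0, 2, 1, 1, 1, 1, 1, 0, 1, 0, 0, 1, 0, 1]
(count[i] = number of elements equal to i)
Cumulative count: [0, 0, 0, 2, 3, 4, 5, 6, 7, 7, 8, 8, 8, 9, 9, 10]
Sorted: [3, 3, 4, 5, 6, 7, 8, 10, 13, 15]


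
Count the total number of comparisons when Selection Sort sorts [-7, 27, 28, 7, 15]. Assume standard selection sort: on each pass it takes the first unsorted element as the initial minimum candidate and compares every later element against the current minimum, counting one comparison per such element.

Pass 1: scan indices 1..4 for the minimum = 4 comparison(s); min is -7, place at index 0 -> [-7, 27, 28, 7, 15]
Pass 2: scan indices 2..4 for the minimum = 3 comparison(s); min is 7, place at index 1 -> [-7, 7, 28, 27, 15]
Pass 3: scan indices 3..4 for the minimum = 2 comparison(s); min is 15, place at index 2 -> [-7, 7, 15, 27, 28]
Pass 4: scan indices 4..4 for the minimum = 1 comparison(s); min is 27, place at index 3 -> [-7, 7, 15, 27, 28]
Selection sort always scans the whole unsorted suffix, so the count is (n-1) + (n-2) + ... + 1 = n(n-1)/2 = 5*4/2 = 10 regardless of the input order.
Total comparisons: 4 + 3 + 2 + 1 = 10


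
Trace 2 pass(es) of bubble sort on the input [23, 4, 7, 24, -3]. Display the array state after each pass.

After pass 1: [4, 7, 23, -3, 24] (3 swaps)
After pass 2: [4, 7, -3, 23, 24] (1 swaps)
Total swaps: 4


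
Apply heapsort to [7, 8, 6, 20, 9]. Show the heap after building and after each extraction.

Build heap: [20, 9, 6, 8, 7]
Extract 20: [9, 8, 6, 7, 20]
Extract 9: [8, 7, 6, 9, 20]
Extract 8: [7, 6, 8, 9, 20]
Extract 7: [6, 7, 8, 9, 20]


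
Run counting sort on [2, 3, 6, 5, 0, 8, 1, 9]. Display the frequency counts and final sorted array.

Count array: [1, 1, 1, 1, 0, 1, 1, 0, 1, 1]
(count[i] = number of elements equal to i)
Cumulative count: [1, 2, 3, 4, 4, 5, 6, 6, 7, 8]
Sorted: [0, 1, 2, 3, 5, 6, 8, 9]


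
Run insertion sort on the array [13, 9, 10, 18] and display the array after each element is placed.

First element 13 is already 'sorted'
Insert 9: shifted 1 elements -> [9, 13, 10, 18]
Insert 10: shifted 1 elements -> [9, 10, 13, 18]
Insert 18: shifted 0 elements -> [9, 10, 13, 18]


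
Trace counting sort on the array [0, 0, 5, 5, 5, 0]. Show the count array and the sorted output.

Count array: [3, 0, 0, 0, 0, 3]
(count[i] = number of elements equal to i)
Cumulative count: [3, 3, 3, 3, 3, 6]
Sorted: [0, 0, 0, 5, 5, 5]


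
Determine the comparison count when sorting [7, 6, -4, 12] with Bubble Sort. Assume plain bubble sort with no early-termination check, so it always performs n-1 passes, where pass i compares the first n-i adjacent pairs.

Pass 1: compare adjacent pairs (0,1)..(2,3) = 3 comparison(s), 2 swap(s) -> [6, -4, 7, 12]
Pass 2: compare adjacent pairs (0,1)..(1,2) = 2 comparison(s), 1 swap(s) -> [-4, 6, 7, 12]
Pass 3: compare adjacent pairs (0,1)..(0,1) = 1 comparison(s), 0 swap(s) -> [-4, 6, 7, 12]
Total comparisons: 3 + 2 + 1 = 6


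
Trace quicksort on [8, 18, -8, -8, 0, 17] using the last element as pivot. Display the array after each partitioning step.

Partition 1: pivot=17 at index 4 -> [8, -8, -8, 0, 17, 18]
Partition 2: pivot=0 at index 2 -> [-8, -8, 0, 8, 17, 18]
Partition 3: pivot=-8 at index 1 -> [-8, -8, 0, 8, 17, 18]


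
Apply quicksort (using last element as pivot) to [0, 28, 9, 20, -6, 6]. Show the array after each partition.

Partition 1: pivot=6 at index 2 -> [0, -6, 6, 20, 28, 9]
Partition 2: pivot=-6 at index 0 -> [-6, 0, 6, 20, 28, 9]
Partition 3: pivot=9 at index 3 -> [-6, 0, 6, 9, 28, 20]
Partition 4: pivot=20 at index 4 -> [-6, 0, 6, 9, 20, 28]


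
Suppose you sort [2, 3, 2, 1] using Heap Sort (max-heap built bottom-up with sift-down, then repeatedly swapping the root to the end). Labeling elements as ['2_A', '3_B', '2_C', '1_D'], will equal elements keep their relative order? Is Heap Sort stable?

Trace Heap Sort on the labeled array (the key is the number; the letter only tracks identity):
  Build max-heap: [3_B, 2_A, 2_C, 1_D]
  Swap root 3_B to index 3, re-heapify first 3 -> [2_A, 1_D, 2_C, 3_B]
  Swap root 2_A to index 2, re-heapify first 2 -> [2_C, 1_D, 2_A, 3_B]
  Swap root 2_C to index 1, re-heapify first 1 -> [1_D, 2_C, 2_A, 3_B]
Final order: [1_D, 2_C, 2_A, 3_B]
Equal keys:
  value 2: originally 2_A, 2_C; after sorting 2_C, 2_A -> order changed
Equal keys were reordered, so Heap Sort is not stable: heap construction and root-to-end swaps move elements without regard to the original order of equal keys. (One such input is enough; an unstable sort may happen to preserve order on other inputs, but it gives no guarantee.)
Answer: Not stable


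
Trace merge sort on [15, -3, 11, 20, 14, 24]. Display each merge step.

Divide and conquer:
  Merge [-3] + [11] -> [-3, 11]
  Merge [15] + [-3, 11] -> [-3, 11, 15]
  Merge [14] + [24] -> [14, 24]
  Merge [20] + [14, 24] -> [14, 20, 24]
  Merge [-3, 11, 15] + [14, 20, 24] -> [-3, 11, 14, 15, 20, 24]


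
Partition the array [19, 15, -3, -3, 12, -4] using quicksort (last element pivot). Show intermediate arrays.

Partition 1: pivot=-4 at index 0 -> [-4, 15, -3, -3, 12, 19]
Partition 2: pivot=19 at index 5 -> [-4, 15, -3, -3, 12, 19]
Partition 3: pivot=12 at index 3 -> [-4, -3, -3, 12, 15, 19]
Partition 4: pivot=-3 at index 2 -> [-4, -3, -3, 12, 15, 19]


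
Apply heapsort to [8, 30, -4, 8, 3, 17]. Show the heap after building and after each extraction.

Build heap: [30, 8, 17, 8, 3, -4]
Extract 30: [17, 8, -4, 8, 3, 30]
Extract 17: [8, 8, -4, 3, 17, 30]
Extract 8: [8, 3, -4, 8, 17, 30]
Extract 8: [3, -4, 8, 8, 17, 30]
Extract 3: [-4, 3, 8, 8, 17, 30]


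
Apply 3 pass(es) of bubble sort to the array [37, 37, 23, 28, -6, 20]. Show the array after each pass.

After pass 1: [37, 23, 28, -6, 20, 37] (4 swaps)
After pass 2: [23, 28, -6, 20, 37, 37] (4 swaps)
After pass 3: [23, -6, 20, 28, 37, 37] (2 swaps)
Total swaps: 10


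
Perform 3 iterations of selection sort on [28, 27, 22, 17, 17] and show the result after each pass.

Pass 1: Select minimum 17 at index 3, swap -> [17, 27, 22, 28, 17]
Pass 2: Select minimum 17 at index 4, swap -> [17, 17, 22, 28, 27]
Pass 3: Select minimum 22 at index 2, swap -> [17, 17, 22, 28, 27]


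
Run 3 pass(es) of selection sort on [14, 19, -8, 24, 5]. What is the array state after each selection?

Pass 1: Select minimum -8 at index 2, swap -> [-8, 19, 14, 24, 5]
Pass 2: Select minimum 5 at index 4, swap -> [-8, 5, 14, 24, 19]
Pass 3: Select minimum 14 at index 2, swap -> [-8, 5, 14, 24, 19]


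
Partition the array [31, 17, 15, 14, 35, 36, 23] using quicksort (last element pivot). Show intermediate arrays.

Partition 1: pivot=23 at index 3 -> [17, 15, 14, 23, 35, 36, 31]
Partition 2: pivot=14 at index 0 -> [14, 15, 17, 23, 35, 36, 31]
Partition 3: pivot=17 at index 2 -> [14, 15, 17, 23, 35, 36, 31]
Partition 4: pivot=31 at index 4 -> [14, 15, 17, 23, 31, 36, 35]
Partition 5: pivot=35 at index 5 -> [14, 15, 17, 23, 31, 35, 36]


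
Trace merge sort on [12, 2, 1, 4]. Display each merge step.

Divide and conquer:
  Merge [12] + [2] -> [2, 12]
  Merge [1] + [4] -> [1, 4]
  Merge [2, 12] + [1, 4] -> [1, 2, 4, 12]


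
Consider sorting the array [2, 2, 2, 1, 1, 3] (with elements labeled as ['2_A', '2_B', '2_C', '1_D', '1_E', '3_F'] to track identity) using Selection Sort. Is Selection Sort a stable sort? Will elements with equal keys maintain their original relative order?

Trace Selection Sort on the labeled array (the key is the number; the letter only tracks identity):
  Pass 1: minimum of unsorted part is 1_D at index 3; swap it with 2_A at index 0 -> [1_D, 2_B, 2_C, 2_A, 1_E, 3_F]
  Pass 2: minimum of unsorted part is 1_E at index 4; swap it with 2_B at index 1 -> [1_D, 1_E, 2_C, 2_A, 2_B, 3_F]
  Pass 3: minimum 2_C is already at index 2; no swap -> [1_D, 1_E, 2_C, 2_A, 2_B, 3_F]
  Pass 4: minimum 2_A is already at index 3; no swap -> [1_D, 1_E, 2_C, 2_A, 2_B, 3_F]
  Pass 5: minimum 2_B is already at index 4; no swap -> [1_D, 1_E, 2_C, 2_A, 2_B, 3_F]
Final order: [1_D, 1_E, 2_C, 2_A, 2_B, 3_F]
Equal keys:
  value 1: originally 1_D, 1_E; after sorting 1_D, 1_E -> order preserved
  value 2: originally 2_A, 2_B, 2_C; after sorting 2_C, 2_A, 2_B -> order changed
Equal keys were reordered, so Selection Sort is not stable: the long-range swap that moves the minimum into place can carry an element past an equal key. (One such input is enough; an unstable sort may happen to preserve order on other inputs, but it gives no guarantee.)
Answer: Not stable


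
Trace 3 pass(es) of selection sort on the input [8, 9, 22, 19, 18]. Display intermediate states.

Pass 1: Select minimum 8 at index 0, swap -> [8, 9, 22, 19, 18]
Pass 2: Select minimum 9 at index 1, swap -> [8, 9, 22, 19, 18]
Pass 3: Select minimum 18 at index 4, swap -> [8, 9, 18, 19, 22]


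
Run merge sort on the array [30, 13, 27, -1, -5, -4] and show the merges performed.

Divide and conquer:
  Merge [13] + [27] -> [13, 27]
  Merge [30] + [13, 27] -> [13, 27, 30]
  Merge [-5] + [-4] -> [-5, -4]
  Merge [-1] + [-5, -4] -> [-5, -4, -1]
  Merge [13, 27, 30] + [-5, -4, -1] -> [-5, -4, -1, 13, 27, 30]


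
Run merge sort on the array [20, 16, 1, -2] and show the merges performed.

Divide and conquer:
  Merge [20] + [16] -> [16, 20]
  Merge [1] + [-2] -> [-2, 1]
  Merge [16, 20] + [-2, 1] -> [-2, 1, 16, 20]


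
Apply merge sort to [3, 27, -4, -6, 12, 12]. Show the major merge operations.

Divide and conquer:
  Merge [27] + [-4] -> [-4, 27]
  Merge [3] + [-4, 27] -> [-4, 3, 27]
  Merge [12] + [12] -> [12, 12]
  Merge [-6] + [12, 12] -> [-6, 12, 12]
  Merge [-4, 3, 27] + [-6, 12, 12] -> [-6, -4, 3, 12, 12, 27]


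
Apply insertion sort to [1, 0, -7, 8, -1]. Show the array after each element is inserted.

First element 1 is already 'sorted'
Insert 0: shifted 1 elements -> [0, 1, -7, 8, -1]
Insert -7: shifted 2 elements -> [-7, 0, 1, 8, -1]
Insert 8: shifted 0 elements -> [-7, 0, 1, 8, -1]
Insert -1: shifted 3 elements -> [-7, -1, 0, 1, 8]


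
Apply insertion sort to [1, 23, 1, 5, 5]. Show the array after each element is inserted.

First element 1 is already 'sorted'
Insert 23: shifted 0 elements -> [1, 23, 1, 5, 5]
Insert 1: shifted 1 elements -> [1, 1, 23, 5, 5]
Insert 5: shifted 1 elements -> [1, 1, 5, 23, 5]
Insert 5: shifted 1 elements -> [1, 1, 5, 5, 23]


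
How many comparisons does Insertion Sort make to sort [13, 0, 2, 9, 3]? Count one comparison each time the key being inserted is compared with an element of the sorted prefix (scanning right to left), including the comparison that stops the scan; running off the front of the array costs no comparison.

Insert 0: 13 > 0 (shift), reached front = 1 comparison(s) -> [0, 13, 2, 9, 3]
Insert 2: 13 > 2 (shift), 0 <= 2 (stop) = 2 comparison(s) -> [0, 2, 13, 9, 3]
Insert 9: 13 > 9 (shift), 2 <= 9 (stop) = 2 comparison(s) -> [0, 2, 9, 13, 3]
Insert 3: 13 > 3 (shift), 9 > 3 (shift), 2 <= 3 (stop) = 3 comparison(s) -> [0, 2, 3, 9, 13]
Total comparisons: 1 + 2 + 2 + 3 = 8


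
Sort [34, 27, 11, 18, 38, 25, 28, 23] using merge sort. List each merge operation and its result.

Divide and conquer:
  Merge [34] + [27] -> [27, 34]
  Merge [11] + [18] -> [11, 18]
  Merge [27, 34] + [11, 18] -> [11, 18, 27, 34]
  Merge [38] + [25] -> [25, 38]
  Merge [28] + [23] -> [23, 28]
  Merge [25, 38] + [23, 28] -> [23, 25, 28, 38]
  Merge [11, 18, 27, 34] + [23, 25, 28, 38] -> [11, 18, 23, 25, 27, 28, 34, 38]


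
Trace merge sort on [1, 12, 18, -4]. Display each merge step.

Divide and conquer:
  Merge [1] + [12] -> [1, 12]
  Merge [18] + [-4] -> [-4, 18]
  Merge [1, 12] + [-4, 18] -> [-4, 1, 12, 18]


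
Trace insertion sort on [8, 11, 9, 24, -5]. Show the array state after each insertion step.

First element 8 is already 'sorted'
Insert 11: shifted 0 elements -> [8, 11, 9, 24, -5]
Insert 9: shifted 1 elements -> [8, 9, 11, 24, -5]
Insert 24: shifted 0 elements -> [8, 9, 11, 24, -5]
Insert -5: shifted 4 elements -> [-5, 8, 9, 11, 24]


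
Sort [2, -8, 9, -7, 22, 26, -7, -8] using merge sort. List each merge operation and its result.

Divide and conquer:
  Merge [2] + [-8] -> [-8, 2]
  Merge [9] + [-7] -> [-7, 9]
  Merge [-8, 2] + [-7, 9] -> [-8, -7, 2, 9]
  Merge [22] + [26] -> [22, 26]
  Merge [-7] + [-8] -> [-8, -7]
  Merge [22, 26] + [-8, -7] -> [-8, -7, 22, 26]
  Merge [-8, -7, 2, 9] + [-8, -7, 22, 26] -> [-8, -8, -7, -7, 2, 9, 22, 26]


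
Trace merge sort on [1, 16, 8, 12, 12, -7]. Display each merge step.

Divide and conquer:
  Merge [16] + [8] -> [8, 16]
  Merge [1] + [8, 16] -> [1, 8, 16]
  Merge [12] + [-7] -> [-7, 12]
  Merge [12] + [-7, 12] -> [-7, 12, 12]
  Merge [1, 8, 16] + [-7, 12, 12] -> [-7, 1, 8, 12, 12, 16]


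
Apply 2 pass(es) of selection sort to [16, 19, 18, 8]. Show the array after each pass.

Pass 1: Select minimum 8 at index 3, swap -> [8, 19, 18, 16]
Pass 2: Select minimum 16 at index 3, swap -> [8, 16, 18, 19]


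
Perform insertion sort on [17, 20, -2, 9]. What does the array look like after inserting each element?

First element 17 is already 'sorted'
Insert 20: shifted 0 elements -> [17, 20, -2, 9]
Insert -2: shifted 2 elements -> [-2, 17, 20, 9]
Insert 9: shifted 2 elements -> [-2, 9, 17, 20]


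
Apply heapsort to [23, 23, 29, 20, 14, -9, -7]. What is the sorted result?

Build heap: [29, 23, 23, 20, 14, -9, -7]
Extract 29: [23, 20, 23, -7, 14, -9, 29]
Extract 23: [23, 20, -9, -7, 14, 23, 29]
Extract 23: [20, 14, -9, -7, 23, 23, 29]
Extract 20: [14, -7, -9, 20, 23, 23, 29]
Extract 14: [-7, -9, 14, 20, 23, 23, 29]
Extract -7: [-9, -7, 14, 20, 23, 23, 29]


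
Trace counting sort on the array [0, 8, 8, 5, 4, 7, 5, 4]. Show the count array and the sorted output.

Count array: [1, 0, 0, 0, 2, 2, 0, 1, 2]
(count[i] = number of elements equal to i)
Cumulative count: [1, 1, 1, 1, 3, 5, 5, 6, 8]
Sorted: [0, 4, 4, 5, 5, 7, 8, 8]


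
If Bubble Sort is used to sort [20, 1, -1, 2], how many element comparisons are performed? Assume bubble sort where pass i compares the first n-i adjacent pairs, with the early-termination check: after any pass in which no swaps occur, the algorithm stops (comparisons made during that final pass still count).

Pass 1: compare adjacent pairs (0,1)..(2,3) = 3 comparison(s), 3 swap(s) -> [1, -1, 2, 20]
Pass 2: compare adjacent pairs (0,1)..(1,2) = 2 comparison(s), 1 swap(s) -> [-1, 1, 2, 20]
Pass 3: compare adjacent pairs (0,1)..(0,1) = 1 comparison(s), 0 swap(s) -> [-1, 1, 2, 20]
No swaps in this pass, so bubble sort stops here.
Total comparisons: 3 + 2 + 1 = 6


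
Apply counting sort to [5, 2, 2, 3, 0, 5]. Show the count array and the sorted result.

Count array: [1, 0, 2, 1, 0, 2]
(count[i] = number of elements equal to i)
Cumulative count: [1, 1, 3, 4, 4, 6]
Sorted: [0, 2, 2, 3, 5, 5]


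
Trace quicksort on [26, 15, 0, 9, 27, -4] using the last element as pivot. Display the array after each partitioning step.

Partition 1: pivot=-4 at index 0 -> [-4, 15, 0, 9, 27, 26]
Partition 2: pivot=26 at index 4 -> [-4, 15, 0, 9, 26, 27]
Partition 3: pivot=9 at index 2 -> [-4, 0, 9, 15, 26, 27]


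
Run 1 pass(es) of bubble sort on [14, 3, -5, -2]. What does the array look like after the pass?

After pass 1: [3, -5, -2, 14] (3 swaps)
Total swaps: 3


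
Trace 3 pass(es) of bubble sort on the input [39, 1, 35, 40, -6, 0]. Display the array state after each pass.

After pass 1: [1, 35, 39, -6, 0, 40] (4 swaps)
After pass 2: [1, 35, -6, 0, 39, 40] (2 swaps)
After pass 3: [1, -6, 0, 35, 39, 40] (2 swaps)
Total swaps: 8


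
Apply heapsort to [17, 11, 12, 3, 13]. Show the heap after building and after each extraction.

Build heap: [17, 13, 12, 3, 11]
Extract 17: [13, 11, 12, 3, 17]
Extract 13: [12, 11, 3, 13, 17]
Extract 12: [11, 3, 12, 13, 17]
Extract 11: [3, 11, 12, 13, 17]


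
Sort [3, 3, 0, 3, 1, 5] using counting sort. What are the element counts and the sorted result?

Count array: [1, 1, 0, 3, 0, 1]
(count[i] = number of elements equal to i)
Cumulative count: [1, 2, 2, 5, 5, 6]
Sorted: [0, 1, 3, 3, 3, 5]


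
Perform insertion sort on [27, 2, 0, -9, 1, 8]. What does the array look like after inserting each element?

First element 27 is already 'sorted'
Insert 2: shifted 1 elements -> [2, 27, 0, -9, 1, 8]
Insert 0: shifted 2 elements -> [0, 2, 27, -9, 1, 8]
Insert -9: shifted 3 elements -> [-9, 0, 2, 27, 1, 8]
Insert 1: shifted 2 elements -> [-9, 0, 1, 2, 27, 8]
Insert 8: shifted 1 elements -> [-9, 0, 1, 2, 8, 27]


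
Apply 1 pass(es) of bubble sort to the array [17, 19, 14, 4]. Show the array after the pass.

After pass 1: [17, 14, 4, 19] (2 swaps)
Total swaps: 2


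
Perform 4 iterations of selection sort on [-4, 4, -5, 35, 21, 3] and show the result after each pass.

Pass 1: Select minimum -5 at index 2, swap -> [-5, 4, -4, 35, 21, 3]
Pass 2: Select minimum -4 at index 2, swap -> [-5, -4, 4, 35, 21, 3]
Pass 3: Select minimum 3 at index 5, swap -> [-5, -4, 3, 35, 21, 4]
Pass 4: Select minimum 4 at index 5, swap -> [-5, -4, 3, 4, 21, 35]


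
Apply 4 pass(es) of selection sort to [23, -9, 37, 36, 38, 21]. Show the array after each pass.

Pass 1: Select minimum -9 at index 1, swap -> [-9, 23, 37, 36, 38, 21]
Pass 2: Select minimum 21 at index 5, swap -> [-9, 21, 37, 36, 38, 23]
Pass 3: Select minimum 23 at index 5, swap -> [-9, 21, 23, 36, 38, 37]
Pass 4: Select minimum 36 at index 3, swap -> [-9, 21, 23, 36, 38, 37]


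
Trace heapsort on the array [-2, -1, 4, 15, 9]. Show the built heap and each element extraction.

Build heap: [15, 9, 4, -1, -2]
Extract 15: [9, -1, 4, -2, 15]
Extract 9: [4, -1, -2, 9, 15]
Extract 4: [-1, -2, 4, 9, 15]
Extract -1: [-2, -1, 4, 9, 15]


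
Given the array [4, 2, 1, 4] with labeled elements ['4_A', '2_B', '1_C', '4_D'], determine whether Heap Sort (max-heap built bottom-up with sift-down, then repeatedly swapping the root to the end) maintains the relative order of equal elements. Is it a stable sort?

Trace Heap Sort on the labeled array (the key is the number; the letter only tracks identity):
  Build max-heap: [4_A, 4_D, 1_C, 2_B]
  Swap root 4_A to index 3, re-heapify first 3 -> [4_D, 2_B, 1_C, 4_A]
  Swap root 4_D to index 2, re-heapify first 2 -> [2_B, 1_C, 4_D, 4_A]
  Swap root 2_B to index 1, re-heapify first 1 -> [1_C, 2_B, 4_D, 4_A]
Final order: [1_C, 2_B, 4_D, 4_A]
Equal keys:
  value 4: originally 4_A, 4_D; after sorting 4_D, 4_A -> order changed
Equal keys were reordered, so Heap Sort is not stable: heap construction and root-to-end swaps move elements without regard to the original order of equal keys. (One such input is enough; an unstable sort may happen to preserve order on other inputs, but it gives no guarantee.)
Answer: Not stable
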